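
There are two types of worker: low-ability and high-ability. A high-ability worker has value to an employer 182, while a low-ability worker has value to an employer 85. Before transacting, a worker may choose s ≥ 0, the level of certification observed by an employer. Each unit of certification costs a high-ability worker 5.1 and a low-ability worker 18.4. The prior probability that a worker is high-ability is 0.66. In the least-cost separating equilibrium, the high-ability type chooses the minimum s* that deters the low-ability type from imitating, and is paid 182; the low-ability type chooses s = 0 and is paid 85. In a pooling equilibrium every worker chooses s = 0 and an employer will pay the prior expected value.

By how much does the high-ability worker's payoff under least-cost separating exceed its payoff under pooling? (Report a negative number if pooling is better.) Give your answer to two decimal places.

Least-cost separating signal: s* solves 85 = 182 − 18.4·s*, so s* = (182 − 85)/18.4 ≈ 5.2717.
High-ability type's separating payoff: 182 − 5.1 × s* = 182 − 5.1 × (182 − 85)/18.4 = 182 − 494.7/18.4 ≈ 155.1141.
Pooling payoff: 0.66 × 182 + 0.34 × 85 = 149.02.
Difference: 155.1141 − 149.02 = 6.0941, i.e. 6.09 to two decimal places.
The high-ability type prefers to separate.

6.09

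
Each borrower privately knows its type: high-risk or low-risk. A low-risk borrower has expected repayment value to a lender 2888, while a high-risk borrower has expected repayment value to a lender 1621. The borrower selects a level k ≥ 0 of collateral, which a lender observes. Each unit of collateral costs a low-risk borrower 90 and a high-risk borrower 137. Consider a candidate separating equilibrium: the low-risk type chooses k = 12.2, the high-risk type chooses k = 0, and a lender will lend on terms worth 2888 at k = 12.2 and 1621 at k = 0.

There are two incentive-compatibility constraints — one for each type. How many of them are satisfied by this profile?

2

Low-risk type: signal → 2888 − 90 × 12.2 = 1790; deviate to 0 → 1621. IC holds (1790 ≥ 1621).
High-risk type: stay at 0 → 1621; mimic → 2888 − 137 × 12.2 = 1216.6. IC holds (1621 ≥ 1216.6).
2 of 2 constraints hold, so this is a separating equilibrium.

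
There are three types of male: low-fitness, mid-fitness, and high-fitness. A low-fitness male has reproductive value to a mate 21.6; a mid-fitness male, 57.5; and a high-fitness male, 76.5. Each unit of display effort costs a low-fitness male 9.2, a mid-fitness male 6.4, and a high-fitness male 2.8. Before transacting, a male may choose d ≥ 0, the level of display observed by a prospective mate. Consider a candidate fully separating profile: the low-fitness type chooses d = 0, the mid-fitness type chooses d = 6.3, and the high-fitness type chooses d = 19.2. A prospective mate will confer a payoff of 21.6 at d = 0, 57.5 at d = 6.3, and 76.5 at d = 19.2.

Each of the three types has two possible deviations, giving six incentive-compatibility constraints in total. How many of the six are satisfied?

Low-fitness (own payoff 21.6): to d=6.3 gives 57.5 − 9.2×6.3 = -0.46 → no gain ✓; to d=19.2 gives 76.5 − 9.2×19.2 = -100.14 → no gain ✓.
Mid-fitness (own payoff 57.5 − 6.4×6.3 = 17.18): to d=0 gives 21.6 → profitable ✗; to d=19.2 gives 76.5 − 6.4×19.2 = -46.38 → no gain ✓.
High-fitness (own payoff 76.5 − 2.8×19.2 = 22.74): to d=0 gives 21.6 → no gain ✓; to d=6.3 gives 57.5 − 2.8×6.3 = 39.86 → profitable ✗.
4 of the 6 constraints hold; not an equilibrium.

4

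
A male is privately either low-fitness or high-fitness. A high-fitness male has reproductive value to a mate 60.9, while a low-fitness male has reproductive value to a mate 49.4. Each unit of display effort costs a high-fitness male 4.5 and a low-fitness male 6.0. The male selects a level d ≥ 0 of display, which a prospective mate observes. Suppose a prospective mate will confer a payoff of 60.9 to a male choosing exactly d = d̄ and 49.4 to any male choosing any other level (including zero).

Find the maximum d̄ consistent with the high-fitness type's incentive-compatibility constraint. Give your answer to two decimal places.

Choosing d̄ yields the high-fitness type 60.9 − 4.5·d̄; choosing zero yields 49.4.
The high-fitness type is indifferent at 60.9 − 4.5·d̄ = 49.4, i.e. d̄ = (60.9 − 49.4) / 4.5 ≈ 2.56.
For any d̄ above 2.56 the high-fitness type would rather pool at zero, so separation collapses.

2.56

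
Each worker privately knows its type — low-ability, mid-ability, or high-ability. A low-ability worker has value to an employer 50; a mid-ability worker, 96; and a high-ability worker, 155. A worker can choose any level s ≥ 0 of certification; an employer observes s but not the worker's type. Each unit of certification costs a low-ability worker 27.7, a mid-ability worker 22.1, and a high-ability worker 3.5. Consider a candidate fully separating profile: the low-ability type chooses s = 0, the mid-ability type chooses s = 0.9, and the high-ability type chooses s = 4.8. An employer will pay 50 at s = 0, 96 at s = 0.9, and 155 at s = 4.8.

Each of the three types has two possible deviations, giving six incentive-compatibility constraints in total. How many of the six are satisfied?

5

Low-ability (own payoff 50): to s=0.9 gives 96 − 27.7×0.9 = 71.07 → profitable ✗; to s=4.8 gives 155 − 27.7×4.8 = 22.04 → no gain ✓.
Mid-ability (own payoff 96 − 22.1×0.9 = 76.11): to s=0 gives 50 → no gain ✓; to s=4.8 gives 155 − 22.1×4.8 = 48.92 → no gain ✓.
High-ability (own payoff 155 − 3.5×4.8 = 138.2): to s=0 gives 50 → no gain ✓; to s=0.9 gives 96 − 3.5×0.9 = 92.85 → no gain ✓.
5 of the 6 constraints hold; not an equilibrium.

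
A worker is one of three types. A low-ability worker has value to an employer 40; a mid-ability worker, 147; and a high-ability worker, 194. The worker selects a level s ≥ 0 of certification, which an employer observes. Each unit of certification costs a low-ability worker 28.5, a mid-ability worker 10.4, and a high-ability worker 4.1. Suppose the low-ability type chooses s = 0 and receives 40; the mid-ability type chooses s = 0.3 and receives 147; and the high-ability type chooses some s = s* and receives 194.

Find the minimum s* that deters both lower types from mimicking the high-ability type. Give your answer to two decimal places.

Mid-ability type (on-path payoff 147 − 10.4×0.3 = 143.88) won't mimic when 143.88 ≥ 194 − 10.4·s*, i.e. s* ≥ 4.82.
Low-ability type (on-path payoff 40) won't mimic when 40 ≥ 194 − 28.5·s*, i.e. s* ≥ 5.40.
Both must hold, so s* = max(5.40, 4.82) = 5.40. The low-ability type's constraint binds.

5.40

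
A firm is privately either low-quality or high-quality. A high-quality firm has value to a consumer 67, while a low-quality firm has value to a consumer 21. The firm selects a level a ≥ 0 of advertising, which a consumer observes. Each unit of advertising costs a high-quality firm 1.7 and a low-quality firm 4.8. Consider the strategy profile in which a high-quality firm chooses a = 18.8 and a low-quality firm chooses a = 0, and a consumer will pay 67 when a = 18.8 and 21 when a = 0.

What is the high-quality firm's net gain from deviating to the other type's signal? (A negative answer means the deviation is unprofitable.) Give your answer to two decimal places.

Playing a = 18.8 the high-quality firm receives 67 − 1.7 × 18.8 = 35.04.
Deviating to a = 0 yields 21 instead.
Gain from deviating: 21 − 35.04 = -14.04.
The gain is negative, so the high-quality type's incentive-compatibility constraint is satisfied.

-14.04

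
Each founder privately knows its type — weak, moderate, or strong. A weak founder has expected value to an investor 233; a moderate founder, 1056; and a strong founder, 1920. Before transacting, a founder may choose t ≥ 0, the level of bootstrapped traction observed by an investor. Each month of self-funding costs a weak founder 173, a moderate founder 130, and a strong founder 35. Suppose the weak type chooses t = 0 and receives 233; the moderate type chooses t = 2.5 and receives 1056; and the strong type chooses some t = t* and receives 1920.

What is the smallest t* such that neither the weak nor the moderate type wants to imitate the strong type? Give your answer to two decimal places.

Moderate type (on-path payoff 1056 − 130×2.5 = 731) won't mimic when 731 ≥ 1920 − 130·t*, i.e. t* ≥ 9.15.
Weak type (on-path payoff 233) won't mimic when 233 ≥ 1920 − 173·t*, i.e. t* ≥ 9.75.
Both must hold, so t* = max(9.75, 9.15) = 9.75. The weak type's constraint binds.

9.75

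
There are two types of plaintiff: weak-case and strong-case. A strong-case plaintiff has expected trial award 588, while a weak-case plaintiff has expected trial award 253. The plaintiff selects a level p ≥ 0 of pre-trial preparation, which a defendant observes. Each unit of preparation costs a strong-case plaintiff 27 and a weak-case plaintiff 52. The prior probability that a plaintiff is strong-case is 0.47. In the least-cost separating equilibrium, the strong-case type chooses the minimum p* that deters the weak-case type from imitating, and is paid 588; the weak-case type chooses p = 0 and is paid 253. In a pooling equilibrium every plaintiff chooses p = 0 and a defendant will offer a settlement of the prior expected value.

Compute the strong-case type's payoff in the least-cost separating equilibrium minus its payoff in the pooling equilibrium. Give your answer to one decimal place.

3.6

Least-cost separating signal: p* solves 253 = 588 − 52·p*, so p* = (588 − 253)/52 ≈ 6.4423.
Strong-case type's separating payoff: 588 − 27 × p* = 588 − 27 × (588 − 253)/52 = 588 − 9045/52 ≈ 414.058.
Pooling payoff: 0.47 × 588 + 0.53 × 253 = 410.45.
Difference: 414.058 − 410.45 = 3.608, i.e. 3.6 to one decimal place.
The strong-case type prefers to separate.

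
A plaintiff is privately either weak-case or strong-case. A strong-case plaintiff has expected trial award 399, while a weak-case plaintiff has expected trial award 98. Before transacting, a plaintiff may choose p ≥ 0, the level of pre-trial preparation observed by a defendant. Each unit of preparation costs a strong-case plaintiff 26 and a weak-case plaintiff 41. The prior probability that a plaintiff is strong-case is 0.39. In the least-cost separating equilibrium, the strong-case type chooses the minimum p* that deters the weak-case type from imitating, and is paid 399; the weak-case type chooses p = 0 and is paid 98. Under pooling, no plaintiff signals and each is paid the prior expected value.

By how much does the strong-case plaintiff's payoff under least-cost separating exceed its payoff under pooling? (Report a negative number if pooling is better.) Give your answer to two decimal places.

-7.27

Least-cost separating signal: p* solves 98 = 399 − 41·p*, so p* = (399 − 98)/41 ≈ 7.3415.
Strong-case type's separating payoff: 399 − 26 × p* = 399 − 26 × (399 − 98)/41 = 399 − 7826/41 ≈ 208.1220.
Pooling payoff: 0.39 × 399 + 0.61 × 98 = 215.39.
Difference: 208.1220 − 215.39 = -7.268, i.e. -7.27 to two decimal places.
The strong-case type would prefer the pooling outcome.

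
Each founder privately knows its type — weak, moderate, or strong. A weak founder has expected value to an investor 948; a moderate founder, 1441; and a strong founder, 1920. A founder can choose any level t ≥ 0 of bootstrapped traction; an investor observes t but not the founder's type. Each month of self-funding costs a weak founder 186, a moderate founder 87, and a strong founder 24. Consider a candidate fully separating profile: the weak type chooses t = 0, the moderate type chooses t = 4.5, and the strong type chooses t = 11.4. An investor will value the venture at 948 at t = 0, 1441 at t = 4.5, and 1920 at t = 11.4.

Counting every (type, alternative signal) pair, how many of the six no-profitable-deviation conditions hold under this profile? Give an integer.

6

Moderate (own payoff 1441 − 87×4.5 = 1049.5): to t=0 gives 948 → no gain ✓; to t=11.4 gives 1920 − 87×11.4 = 928.2 → no gain ✓.
Weak (own payoff 948): to t=4.5 gives 1441 − 186×4.5 = 604 → no gain ✓; to t=11.4 gives 1920 − 186×11.4 = -200.4 → no gain ✓.
Strong (own payoff 1920 − 24×11.4 = 1646.4): to t=0 gives 948 → no gain ✓; to t=4.5 gives 1441 − 24×4.5 = 1333 → no gain ✓.
6 of the 6 constraints hold; this profile is a separating equilibrium.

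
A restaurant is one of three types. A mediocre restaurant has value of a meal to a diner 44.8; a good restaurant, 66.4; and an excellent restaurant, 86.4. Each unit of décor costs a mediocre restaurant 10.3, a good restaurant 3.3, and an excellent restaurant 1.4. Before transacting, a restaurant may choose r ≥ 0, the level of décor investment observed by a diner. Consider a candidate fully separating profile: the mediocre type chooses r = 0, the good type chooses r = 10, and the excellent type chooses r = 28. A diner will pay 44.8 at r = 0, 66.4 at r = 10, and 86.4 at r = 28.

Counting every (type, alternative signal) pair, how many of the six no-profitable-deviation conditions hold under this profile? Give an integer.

Mediocre (own payoff 44.8): to r=10 gives 66.4 − 10.3×10 = -36.6 → no gain ✓; to r=28 gives 86.4 − 10.3×28 = -202 → no gain ✓.
Good (own payoff 66.4 − 3.3×10 = 33.4): to r=0 gives 44.8 → profitable ✗; to r=28 gives 86.4 − 3.3×28 = -6 → no gain ✓.
Excellent (own payoff 86.4 − 1.4×28 = 47.2): to r=0 gives 44.8 → no gain ✓; to r=10 gives 66.4 − 1.4×10 = 52.4 → profitable ✗.
4 of the 6 constraints hold; not an equilibrium.

4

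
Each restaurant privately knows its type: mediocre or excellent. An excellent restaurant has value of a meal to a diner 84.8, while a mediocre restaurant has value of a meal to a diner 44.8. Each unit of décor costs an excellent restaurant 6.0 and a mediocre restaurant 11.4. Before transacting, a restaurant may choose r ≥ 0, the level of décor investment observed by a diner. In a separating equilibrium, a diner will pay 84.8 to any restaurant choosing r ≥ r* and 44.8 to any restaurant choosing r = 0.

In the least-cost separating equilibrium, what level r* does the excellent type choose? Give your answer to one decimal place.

3.5

A mediocre restaurant choosing r = 0 receives 44.8.
Imitating at r* instead would pay 84.8 at cost 11.4·r*, netting 84.8 − 11.4·r*.
Indifference: 44.8 = 84.8 − 11.4·r*, so r* = (84.8 − 44.8) / 11.4 ≈ 3.5.
This is the mediocre type's binding incentive-compatibility constraint; any r ≥ 3.5 sustains separation on that side.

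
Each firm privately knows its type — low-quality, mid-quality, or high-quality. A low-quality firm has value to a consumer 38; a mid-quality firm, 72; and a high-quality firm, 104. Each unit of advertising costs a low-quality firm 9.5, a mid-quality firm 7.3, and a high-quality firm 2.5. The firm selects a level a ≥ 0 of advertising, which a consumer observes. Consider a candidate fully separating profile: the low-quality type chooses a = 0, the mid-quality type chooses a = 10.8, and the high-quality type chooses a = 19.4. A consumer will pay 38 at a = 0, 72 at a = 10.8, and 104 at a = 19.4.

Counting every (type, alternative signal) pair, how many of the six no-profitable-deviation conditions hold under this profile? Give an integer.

5

High-quality (own payoff 104 − 2.5×19.4 = 55.5): to a=0 gives 38 → no gain ✓; to a=10.8 gives 72 − 2.5×10.8 = 45 → no gain ✓.
Mid-quality (own payoff 72 − 7.3×10.8 = -6.84): to a=0 gives 38 → profitable ✗; to a=19.4 gives 104 − 7.3×19.4 = -37.62 → no gain ✓.
Low-quality (own payoff 38): to a=10.8 gives 72 − 9.5×10.8 = -30.6 → no gain ✓; to a=19.4 gives 104 − 9.5×19.4 = -80.3 → no gain ✓.
5 of the 6 constraints hold; not an equilibrium.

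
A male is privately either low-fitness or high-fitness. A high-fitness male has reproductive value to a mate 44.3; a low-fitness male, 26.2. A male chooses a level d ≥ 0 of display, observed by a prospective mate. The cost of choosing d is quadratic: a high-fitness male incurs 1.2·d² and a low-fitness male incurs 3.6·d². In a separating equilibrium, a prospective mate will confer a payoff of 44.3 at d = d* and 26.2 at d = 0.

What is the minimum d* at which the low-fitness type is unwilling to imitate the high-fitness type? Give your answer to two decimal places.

The low-fitness type at d = 0 receives 26.2; imitating at d* yields 44.3 − 3.6·d*².
Indifference: 26.2 = 44.3 − 3.6·d*², so d*² = (44.3 − 26.2) / 3.6 ≈ 5.0278.
d* = √5.0278 ≈ 2.24.

2.24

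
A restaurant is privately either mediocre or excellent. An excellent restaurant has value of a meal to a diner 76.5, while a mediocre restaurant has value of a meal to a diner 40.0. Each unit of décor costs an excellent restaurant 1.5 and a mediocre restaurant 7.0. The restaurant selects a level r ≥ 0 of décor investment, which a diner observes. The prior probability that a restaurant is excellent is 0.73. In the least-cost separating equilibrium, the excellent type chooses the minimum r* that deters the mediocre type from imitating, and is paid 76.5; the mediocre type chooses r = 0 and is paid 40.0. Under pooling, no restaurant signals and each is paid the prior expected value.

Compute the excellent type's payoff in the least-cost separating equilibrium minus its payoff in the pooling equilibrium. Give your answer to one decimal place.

2.0

Least-cost separating signal: r* solves 40.0 = 76.5 − 7.0·r*, so r* = (76.5 − 40.0)/7.0 ≈ 5.2143.
Excellent type's separating payoff: 76.5 − 1.5 × r* = 76.5 − 1.5 × (76.5 − 40.0)/7.0 = 76.5 − 54.75/7.0 ≈ 68.679.
Pooling payoff: 0.73 × 76.5 + 0.27 × 40.0 = 66.645.
Difference: 68.679 − 66.645 = 2.034, i.e. 2.0 to one decimal place.
The excellent type prefers to separate.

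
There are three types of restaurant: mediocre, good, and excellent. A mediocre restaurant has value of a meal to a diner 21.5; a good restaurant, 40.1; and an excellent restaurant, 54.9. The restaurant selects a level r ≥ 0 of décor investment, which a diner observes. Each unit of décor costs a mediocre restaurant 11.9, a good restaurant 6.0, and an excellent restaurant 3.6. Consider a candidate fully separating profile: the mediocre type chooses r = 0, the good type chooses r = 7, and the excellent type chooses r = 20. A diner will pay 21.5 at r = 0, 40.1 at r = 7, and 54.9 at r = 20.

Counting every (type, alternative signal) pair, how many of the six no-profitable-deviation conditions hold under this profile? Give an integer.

Mediocre (own payoff 21.5): to r=7 gives 40.1 − 11.9×7 = -43.2 → no gain ✓; to r=20 gives 54.9 − 11.9×20 = -183.1 → no gain ✓.
Excellent (own payoff 54.9 − 3.6×20 = -17.1): to r=0 gives 21.5 → profitable ✗; to r=7 gives 40.1 − 3.6×7 = 14.9 → profitable ✗.
Good (own payoff 40.1 − 6.0×7 = -1.9): to r=0 gives 21.5 → profitable ✗; to r=20 gives 54.9 − 6.0×20 = -65.1 → no gain ✓.
3 of the 6 constraints hold; not an equilibrium.

3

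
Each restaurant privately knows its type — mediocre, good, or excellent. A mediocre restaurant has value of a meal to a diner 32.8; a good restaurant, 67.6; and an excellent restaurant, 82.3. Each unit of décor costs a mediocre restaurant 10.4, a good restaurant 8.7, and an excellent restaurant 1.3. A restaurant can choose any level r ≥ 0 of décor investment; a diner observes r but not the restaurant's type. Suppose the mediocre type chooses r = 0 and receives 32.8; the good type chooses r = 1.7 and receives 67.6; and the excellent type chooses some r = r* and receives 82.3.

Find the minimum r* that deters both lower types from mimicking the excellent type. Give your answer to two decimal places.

4.76

Mediocre type (on-path payoff 32.8) won't mimic when 32.8 ≥ 82.3 − 10.4·r*, i.e. r* ≥ 4.76.
Good type (on-path payoff 67.6 − 8.7×1.7 = 52.81) won't mimic when 52.81 ≥ 82.3 − 8.7·r*, i.e. r* ≥ 3.39.
Both must hold, so r* = max(4.76, 3.39) = 4.76. The mediocre type's constraint binds.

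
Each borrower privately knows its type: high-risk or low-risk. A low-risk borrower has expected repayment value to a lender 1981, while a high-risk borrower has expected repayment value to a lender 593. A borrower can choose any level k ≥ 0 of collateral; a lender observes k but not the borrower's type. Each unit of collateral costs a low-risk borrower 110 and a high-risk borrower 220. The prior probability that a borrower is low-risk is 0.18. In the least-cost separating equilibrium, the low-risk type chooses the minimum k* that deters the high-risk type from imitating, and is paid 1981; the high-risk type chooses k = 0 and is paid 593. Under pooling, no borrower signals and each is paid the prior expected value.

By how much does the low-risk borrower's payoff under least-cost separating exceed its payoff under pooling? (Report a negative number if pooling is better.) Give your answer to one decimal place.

444.2

Least-cost separating signal: k* solves 593 = 1981 − 220·k*, so k* = (1981 − 593)/220 ≈ 6.3091.
Low-risk type's separating payoff: 1981 − 110 × k* = 1981 − 110 × (1981 − 593)/220 = 1981 − 152680/220 = 1287.
Pooling payoff: 0.18 × 1981 + 0.82 × 593 = 842.84.
Difference: 1287 − 842.84 = 444.16, i.e. 444.2 to one decimal place.
The low-risk type prefers to separate.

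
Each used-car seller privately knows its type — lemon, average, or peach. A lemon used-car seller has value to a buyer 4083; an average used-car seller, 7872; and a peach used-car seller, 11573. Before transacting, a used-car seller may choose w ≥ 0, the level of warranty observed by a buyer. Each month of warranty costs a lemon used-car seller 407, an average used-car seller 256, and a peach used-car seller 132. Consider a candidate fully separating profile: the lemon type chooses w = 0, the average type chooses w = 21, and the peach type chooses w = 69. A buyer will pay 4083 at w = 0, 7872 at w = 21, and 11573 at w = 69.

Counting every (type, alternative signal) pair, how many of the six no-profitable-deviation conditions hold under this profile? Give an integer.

Lemon (own payoff 4083): to w=21 gives 7872 − 407×21 = -675 → no gain ✓; to w=69 gives 11573 − 407×69 = -16510 → no gain ✓.
Peach (own payoff 11573 − 132×69 = 2465): to w=0 gives 4083 → profitable ✗; to w=21 gives 7872 − 132×21 = 5100 → profitable ✗.
Average (own payoff 7872 − 256×21 = 2496): to w=0 gives 4083 → profitable ✗; to w=69 gives 11573 − 256×69 = -6091 → no gain ✓.
3 of the 6 constraints hold; not an equilibrium.

3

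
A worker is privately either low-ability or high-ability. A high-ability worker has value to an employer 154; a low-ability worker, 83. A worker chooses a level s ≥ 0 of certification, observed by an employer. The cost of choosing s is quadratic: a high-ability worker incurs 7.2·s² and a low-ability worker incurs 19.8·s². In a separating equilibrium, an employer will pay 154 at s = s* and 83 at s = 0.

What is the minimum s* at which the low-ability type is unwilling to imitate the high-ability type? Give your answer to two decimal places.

1.89

The low-ability type at s = 0 receives 83; imitating at s* yields 154 − 19.8·s*².
Indifference: 83 = 154 − 19.8·s*², so s*² = (154 − 83) / 19.8 ≈ 3.5859.
s* = √3.5859 ≈ 1.89.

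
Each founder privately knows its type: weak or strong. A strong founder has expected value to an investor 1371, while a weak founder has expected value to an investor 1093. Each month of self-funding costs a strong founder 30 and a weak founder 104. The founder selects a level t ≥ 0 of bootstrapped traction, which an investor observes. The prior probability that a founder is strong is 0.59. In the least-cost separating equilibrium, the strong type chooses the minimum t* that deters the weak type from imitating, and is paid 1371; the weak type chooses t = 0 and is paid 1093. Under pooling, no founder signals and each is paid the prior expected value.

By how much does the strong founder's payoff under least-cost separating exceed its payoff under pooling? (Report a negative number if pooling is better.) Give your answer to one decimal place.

33.8

Least-cost separating signal: t* solves 1093 = 1371 − 104·t*, so t* = (1371 − 1093)/104 ≈ 2.6731.
Strong type's separating payoff: 1371 − 30 × t* = 1371 − 30 × (1371 − 1093)/104 = 1371 − 8340/104 ≈ 1290.808.
Pooling payoff: 0.59 × 1371 + 0.41 × 1093 = 1257.02.
Difference: 1290.808 − 1257.02 = 33.788, i.e. 33.8 to one decimal place.
The strong type prefers to separate.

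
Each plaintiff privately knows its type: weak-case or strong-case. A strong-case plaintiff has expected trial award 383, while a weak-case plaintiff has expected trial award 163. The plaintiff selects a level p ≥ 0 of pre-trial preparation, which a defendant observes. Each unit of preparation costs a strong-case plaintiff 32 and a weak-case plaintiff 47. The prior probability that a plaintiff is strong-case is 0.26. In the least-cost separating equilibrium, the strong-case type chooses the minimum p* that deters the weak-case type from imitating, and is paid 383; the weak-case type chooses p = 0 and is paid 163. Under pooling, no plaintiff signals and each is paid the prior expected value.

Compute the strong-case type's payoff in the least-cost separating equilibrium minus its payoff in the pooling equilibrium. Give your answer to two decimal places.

Least-cost separating signal: p* solves 163 = 383 − 47·p*, so p* = (383 − 163)/47 ≈ 4.6809.
Strong-case type's separating payoff: 383 − 32 × p* = 383 − 32 × (383 − 163)/47 = 383 − 7040/47 ≈ 233.2128.
Pooling payoff: 0.26 × 383 + 0.74 × 163 = 220.2.
Difference: 233.2128 − 220.2 = 13.0128, i.e. 13.01 to two decimal places.
The strong-case type prefers to separate.

13.01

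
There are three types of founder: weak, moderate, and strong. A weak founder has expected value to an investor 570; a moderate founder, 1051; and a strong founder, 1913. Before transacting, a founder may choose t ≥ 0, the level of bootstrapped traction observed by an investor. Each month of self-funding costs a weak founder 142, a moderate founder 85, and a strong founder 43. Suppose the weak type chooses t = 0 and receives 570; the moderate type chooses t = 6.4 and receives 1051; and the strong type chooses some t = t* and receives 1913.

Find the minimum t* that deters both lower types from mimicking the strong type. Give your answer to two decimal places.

16.54

Moderate type (on-path payoff 1051 − 85×6.4 = 507) won't mimic when 507 ≥ 1913 − 85·t*, i.e. t* ≥ 16.54.
Weak type (on-path payoff 570) won't mimic when 570 ≥ 1913 − 142·t*, i.e. t* ≥ 9.46.
Both must hold, so t* = max(9.46, 16.54) = 16.54. The moderate type's constraint binds.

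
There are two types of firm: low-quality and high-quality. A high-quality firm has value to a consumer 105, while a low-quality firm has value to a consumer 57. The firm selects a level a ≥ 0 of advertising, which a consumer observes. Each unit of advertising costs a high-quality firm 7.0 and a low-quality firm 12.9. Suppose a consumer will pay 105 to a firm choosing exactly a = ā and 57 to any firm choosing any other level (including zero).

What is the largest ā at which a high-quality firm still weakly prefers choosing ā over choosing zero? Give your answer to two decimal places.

Choosing ā yields the high-quality type 105 − 7.0·ā; choosing zero yields 57.
The high-quality type is indifferent at 105 − 7.0·ā = 57, i.e. ā = (105 − 57) / 7.0 ≈ 6.86.
For any ā above 6.86 the high-quality type would rather pool at zero, so separation collapses.

6.86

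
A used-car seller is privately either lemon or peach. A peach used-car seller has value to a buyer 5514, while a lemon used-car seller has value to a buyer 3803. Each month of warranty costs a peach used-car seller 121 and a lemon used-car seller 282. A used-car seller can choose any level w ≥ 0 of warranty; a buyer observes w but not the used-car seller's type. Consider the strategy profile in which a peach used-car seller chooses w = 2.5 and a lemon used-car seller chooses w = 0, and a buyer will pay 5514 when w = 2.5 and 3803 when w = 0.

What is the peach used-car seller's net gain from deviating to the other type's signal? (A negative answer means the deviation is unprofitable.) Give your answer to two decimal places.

-1408.50

Playing w = 2.5 the peach used-car seller receives 5514 − 121 × 2.5 = 5211.5.
Deviating to w = 0 yields 3803 instead.
Gain from deviating: 3803 − 5211.5 = -1408.50.
The gain is negative, so the peach type's incentive-compatibility constraint is satisfied.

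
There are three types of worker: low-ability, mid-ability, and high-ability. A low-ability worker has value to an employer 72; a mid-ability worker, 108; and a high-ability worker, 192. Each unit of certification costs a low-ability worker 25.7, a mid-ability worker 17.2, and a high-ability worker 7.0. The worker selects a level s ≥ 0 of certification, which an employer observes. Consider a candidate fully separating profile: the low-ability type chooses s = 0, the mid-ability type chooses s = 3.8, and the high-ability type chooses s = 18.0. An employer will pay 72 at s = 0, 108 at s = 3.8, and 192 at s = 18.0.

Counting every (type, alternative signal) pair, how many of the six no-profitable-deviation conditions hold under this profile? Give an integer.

Low-ability (own payoff 72): to s=3.8 gives 108 − 25.7×3.8 = 10.34 → no gain ✓; to s=18.0 gives 192 − 25.7×18.0 = -270.6 → no gain ✓.
Mid-ability (own payoff 108 − 17.2×3.8 = 42.64): to s=0 gives 72 → profitable ✗; to s=18.0 gives 192 − 17.2×18.0 = -117.6 → no gain ✓.
High-ability (own payoff 192 − 7.0×18.0 = 66): to s=0 gives 72 → profitable ✗; to s=3.8 gives 108 − 7.0×3.8 = 81.4 → profitable ✗.
3 of the 6 constraints hold; not an equilibrium.

3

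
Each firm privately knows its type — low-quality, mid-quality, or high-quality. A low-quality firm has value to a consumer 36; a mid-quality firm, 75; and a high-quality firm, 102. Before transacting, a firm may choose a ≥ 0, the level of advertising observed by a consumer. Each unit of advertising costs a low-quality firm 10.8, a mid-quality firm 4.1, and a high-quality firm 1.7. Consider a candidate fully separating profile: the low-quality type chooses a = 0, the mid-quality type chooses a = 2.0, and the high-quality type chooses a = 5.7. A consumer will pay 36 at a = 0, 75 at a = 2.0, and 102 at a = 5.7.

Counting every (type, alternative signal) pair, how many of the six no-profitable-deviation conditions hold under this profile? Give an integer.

3

High-quality (own payoff 102 − 1.7×5.7 = 92.31): to a=0 gives 36 → no gain ✓; to a=2.0 gives 75 − 1.7×2.0 = 71.6 → no gain ✓.
Mid-quality (own payoff 75 − 4.1×2.0 = 66.8): to a=0 gives 36 → no gain ✓; to a=5.7 gives 102 − 4.1×5.7 = 78.63 → profitable ✗.
Low-quality (own payoff 36): to a=2.0 gives 75 − 10.8×2.0 = 53.4 → profitable ✗; to a=5.7 gives 102 − 10.8×5.7 = 40.44 → profitable ✗.
3 of the 6 constraints hold; not an equilibrium.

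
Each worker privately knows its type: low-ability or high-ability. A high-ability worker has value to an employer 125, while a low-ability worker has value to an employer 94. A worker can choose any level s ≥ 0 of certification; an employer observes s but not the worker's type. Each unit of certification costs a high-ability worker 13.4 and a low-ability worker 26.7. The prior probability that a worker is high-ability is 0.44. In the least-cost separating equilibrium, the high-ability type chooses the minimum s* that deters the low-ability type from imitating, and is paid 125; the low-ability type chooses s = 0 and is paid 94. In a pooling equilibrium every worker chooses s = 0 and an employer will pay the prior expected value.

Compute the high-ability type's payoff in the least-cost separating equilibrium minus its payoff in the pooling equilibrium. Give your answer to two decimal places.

1.80

Least-cost separating signal: s* solves 94 = 125 − 26.7·s*, so s* = (125 − 94)/26.7 ≈ 1.1610.
High-ability type's separating payoff: 125 − 13.4 × s* = 125 − 13.4 × (125 − 94)/26.7 = 125 − 415.4/26.7 ≈ 109.4419.
Pooling payoff: 0.44 × 125 + 0.56 × 94 = 107.64.
Difference: 109.4419 − 107.64 = 1.8019, i.e. 1.80 to two decimal places.
The high-ability type prefers to separate.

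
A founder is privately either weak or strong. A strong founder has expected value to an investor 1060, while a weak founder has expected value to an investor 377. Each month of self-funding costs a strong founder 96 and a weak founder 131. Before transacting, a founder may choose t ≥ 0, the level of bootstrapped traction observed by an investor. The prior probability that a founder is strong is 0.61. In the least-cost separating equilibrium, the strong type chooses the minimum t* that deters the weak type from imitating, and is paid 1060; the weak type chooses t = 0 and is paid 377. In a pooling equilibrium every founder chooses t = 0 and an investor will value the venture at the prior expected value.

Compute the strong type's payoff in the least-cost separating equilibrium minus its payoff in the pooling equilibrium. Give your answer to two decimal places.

-234.15

Least-cost separating signal: t* solves 377 = 1060 − 131·t*, so t* = (1060 − 377)/131 ≈ 5.2137.
Strong type's separating payoff: 1060 − 96 × t* = 1060 − 96 × (1060 − 377)/131 = 1060 − 65568/131 ≈ 559.4809.
Pooling payoff: 0.61 × 1060 + 0.39 × 377 = 793.63.
Difference: 559.4809 − 793.63 = -234.1491, i.e. -234.15 to two decimal places.
The strong type would prefer the pooling outcome.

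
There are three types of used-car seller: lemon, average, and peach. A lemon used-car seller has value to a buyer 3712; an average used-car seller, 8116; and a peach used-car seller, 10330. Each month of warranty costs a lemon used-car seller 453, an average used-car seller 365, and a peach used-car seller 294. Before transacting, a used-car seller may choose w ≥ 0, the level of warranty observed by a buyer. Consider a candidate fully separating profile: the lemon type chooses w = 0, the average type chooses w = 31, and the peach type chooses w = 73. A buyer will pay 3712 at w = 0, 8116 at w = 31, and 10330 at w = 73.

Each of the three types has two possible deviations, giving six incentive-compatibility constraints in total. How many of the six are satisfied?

3

Peach (own payoff 10330 − 294×73 = -11132): to w=0 gives 3712 → profitable ✗; to w=31 gives 8116 − 294×31 = -998 → profitable ✗.
Average (own payoff 8116 − 365×31 = -3199): to w=0 gives 3712 → profitable ✗; to w=73 gives 10330 − 365×73 = -16315 → no gain ✓.
Lemon (own payoff 3712): to w=31 gives 8116 − 453×31 = -5927 → no gain ✓; to w=73 gives 10330 − 453×73 = -22739 → no gain ✓.
3 of the 6 constraints hold; not an equilibrium.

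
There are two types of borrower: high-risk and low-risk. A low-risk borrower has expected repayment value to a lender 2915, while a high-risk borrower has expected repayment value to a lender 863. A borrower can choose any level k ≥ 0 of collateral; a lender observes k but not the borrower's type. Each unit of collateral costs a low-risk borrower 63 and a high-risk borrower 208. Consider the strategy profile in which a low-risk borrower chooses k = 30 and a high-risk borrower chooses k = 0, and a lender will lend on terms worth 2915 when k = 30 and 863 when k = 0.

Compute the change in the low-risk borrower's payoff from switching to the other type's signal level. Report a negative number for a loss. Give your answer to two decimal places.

Playing k = 30 the low-risk borrower receives 2915 − 63 × 30 = 1025.
Deviating to k = 0 yields 863 instead.
Gain from deviating: 863 − 1025 = -162.00.
The gain is negative, so the low-risk type's incentive-compatibility constraint is satisfied.

-162.00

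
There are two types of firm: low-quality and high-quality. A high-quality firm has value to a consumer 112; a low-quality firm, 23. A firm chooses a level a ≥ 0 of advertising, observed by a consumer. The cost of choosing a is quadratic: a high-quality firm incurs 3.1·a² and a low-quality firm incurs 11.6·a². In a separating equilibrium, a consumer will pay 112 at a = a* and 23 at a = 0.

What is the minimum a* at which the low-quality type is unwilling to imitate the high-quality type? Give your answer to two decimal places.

2.77

The low-quality type at a = 0 receives 23; imitating at a* yields 112 − 11.6·a*².
Indifference: 23 = 112 − 11.6·a*², so a*² = (112 − 23) / 11.6 ≈ 7.6724.
a* = √7.6724 ≈ 2.77.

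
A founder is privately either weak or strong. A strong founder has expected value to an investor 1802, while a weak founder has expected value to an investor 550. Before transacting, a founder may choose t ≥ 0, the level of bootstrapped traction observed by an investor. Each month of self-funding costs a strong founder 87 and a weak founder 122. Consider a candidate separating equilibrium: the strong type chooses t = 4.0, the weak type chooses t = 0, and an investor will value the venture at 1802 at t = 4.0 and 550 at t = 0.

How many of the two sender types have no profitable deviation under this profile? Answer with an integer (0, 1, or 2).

Weak type: stay at 0 → 550; mimic → 1802 − 122 × 4.0 = 1314. IC fails (550 < 1314).
Strong type: signal → 1802 − 87 × 4.0 = 1454; deviate to 0 → 550. IC holds (1454 ≥ 550).
1 of 2 constraints hold, so this profile is not an equilibrium.

1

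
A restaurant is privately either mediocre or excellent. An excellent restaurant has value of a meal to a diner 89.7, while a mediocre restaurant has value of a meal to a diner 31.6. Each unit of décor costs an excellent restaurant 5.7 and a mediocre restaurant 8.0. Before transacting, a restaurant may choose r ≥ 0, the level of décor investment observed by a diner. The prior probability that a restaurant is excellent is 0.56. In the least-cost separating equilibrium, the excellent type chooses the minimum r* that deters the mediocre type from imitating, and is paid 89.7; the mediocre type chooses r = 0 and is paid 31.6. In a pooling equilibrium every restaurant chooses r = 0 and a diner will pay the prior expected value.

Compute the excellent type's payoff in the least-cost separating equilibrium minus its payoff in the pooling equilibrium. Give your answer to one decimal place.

-15.8

Least-cost separating signal: r* solves 31.6 = 89.7 − 8.0·r*, so r* = (89.7 − 31.6)/8.0 = 7.2625.
Excellent type's separating payoff: 89.7 − 5.7 × r* = 89.7 − 5.7 × (89.7 − 31.6)/8.0 = 89.7 − 331.17/8.0 ≈ 48.304.
Pooling payoff: 0.56 × 89.7 + 0.44 × 31.6 = 64.136.
Difference: 48.304 − 64.136 = -15.832, i.e. -15.8 to one decimal place.
The excellent type would prefer the pooling outcome.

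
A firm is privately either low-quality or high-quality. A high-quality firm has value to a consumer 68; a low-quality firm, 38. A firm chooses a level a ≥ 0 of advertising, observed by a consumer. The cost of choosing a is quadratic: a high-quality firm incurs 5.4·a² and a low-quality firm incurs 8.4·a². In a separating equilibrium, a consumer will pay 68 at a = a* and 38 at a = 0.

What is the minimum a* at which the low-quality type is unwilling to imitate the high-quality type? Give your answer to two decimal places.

The low-quality type at a = 0 receives 38; imitating at a* yields 68 − 8.4·a*².
Indifference: 38 = 68 − 8.4·a*², so a*² = (68 − 38) / 8.4 ≈ 3.5714.
a* = √3.5714 ≈ 1.89.

1.89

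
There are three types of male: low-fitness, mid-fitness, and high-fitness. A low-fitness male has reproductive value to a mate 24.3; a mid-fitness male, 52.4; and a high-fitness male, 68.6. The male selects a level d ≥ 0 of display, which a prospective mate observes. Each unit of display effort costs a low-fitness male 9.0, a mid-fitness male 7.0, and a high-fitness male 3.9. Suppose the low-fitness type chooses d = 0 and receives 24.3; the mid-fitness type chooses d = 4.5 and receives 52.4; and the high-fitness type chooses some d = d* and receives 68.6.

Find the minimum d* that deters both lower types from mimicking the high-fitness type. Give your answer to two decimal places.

6.81

Mid-fitness type (on-path payoff 52.4 − 7.0×4.5 = 20.9) won't mimic when 20.9 ≥ 68.6 − 7.0·d*, i.e. d* ≥ 6.81.
Low-fitness type (on-path payoff 24.3) won't mimic when 24.3 ≥ 68.6 − 9.0·d*, i.e. d* ≥ 4.92.
Both must hold, so d* = max(4.92, 6.81) = 6.81. The mid-fitness type's constraint binds.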